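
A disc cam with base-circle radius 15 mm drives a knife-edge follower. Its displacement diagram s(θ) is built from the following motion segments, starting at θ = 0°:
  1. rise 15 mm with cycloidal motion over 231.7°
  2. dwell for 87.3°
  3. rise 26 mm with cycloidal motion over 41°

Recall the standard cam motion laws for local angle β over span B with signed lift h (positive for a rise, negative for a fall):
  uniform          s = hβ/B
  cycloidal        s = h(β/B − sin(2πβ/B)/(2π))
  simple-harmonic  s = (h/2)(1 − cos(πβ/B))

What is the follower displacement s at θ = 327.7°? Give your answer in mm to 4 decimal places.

seg 1 [0°–231.7°] cycloidal, h=15: full span → s += 15 → s = 15.0000
seg 2 [231.7°–319°] dwell: s stays 15.0000
seg 3 [319°–360°] cycloidal, h=26: θ=327.7° here. β=8.7, B=41. 26·(0.2122 − sin(2π·0.2122)/(2π)) = 1.4952 → s = 16.4952

16.4952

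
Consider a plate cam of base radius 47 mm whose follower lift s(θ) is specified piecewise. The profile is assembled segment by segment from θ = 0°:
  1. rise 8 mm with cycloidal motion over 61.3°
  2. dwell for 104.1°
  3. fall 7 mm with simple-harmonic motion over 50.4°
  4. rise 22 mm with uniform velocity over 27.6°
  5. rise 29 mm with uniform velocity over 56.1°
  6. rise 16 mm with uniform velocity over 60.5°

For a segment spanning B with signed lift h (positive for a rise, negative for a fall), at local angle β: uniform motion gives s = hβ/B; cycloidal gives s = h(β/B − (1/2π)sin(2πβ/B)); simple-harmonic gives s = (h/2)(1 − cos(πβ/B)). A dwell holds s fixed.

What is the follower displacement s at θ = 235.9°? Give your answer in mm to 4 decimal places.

seg 1 [0°–61.3°] cycloidal, h=8: full span → s += 8 → s = 8.0000
seg 2 [61.3°–165.4°] dwell: s stays 8.0000
seg 3 [165.4°–215.8°] simple-harmonic, h=-7: full span → s += -7 → s = 1.0000
seg 4 [215.8°–243.4°] uniform, h=22: θ=235.9° here. β=20.1, B=27.6. 22·20.1/27.6 = 16.0217 → s = 17.0217

17.0217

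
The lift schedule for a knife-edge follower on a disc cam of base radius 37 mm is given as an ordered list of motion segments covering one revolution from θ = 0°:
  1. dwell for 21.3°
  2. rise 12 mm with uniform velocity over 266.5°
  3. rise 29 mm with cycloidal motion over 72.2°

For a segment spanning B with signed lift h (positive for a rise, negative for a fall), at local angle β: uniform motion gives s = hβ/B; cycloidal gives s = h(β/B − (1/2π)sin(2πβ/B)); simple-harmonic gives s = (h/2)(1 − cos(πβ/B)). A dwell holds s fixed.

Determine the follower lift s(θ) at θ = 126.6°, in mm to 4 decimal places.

seg 1 [0°–21.3°] dwell: s stays 0.0000
seg 2 [21.3°–287.8°] uniform, h=12: θ=126.6° here. β=105.3, B=266.5. 12·105.3/266.5 = 4.7415 → s = 4.7415

4.7415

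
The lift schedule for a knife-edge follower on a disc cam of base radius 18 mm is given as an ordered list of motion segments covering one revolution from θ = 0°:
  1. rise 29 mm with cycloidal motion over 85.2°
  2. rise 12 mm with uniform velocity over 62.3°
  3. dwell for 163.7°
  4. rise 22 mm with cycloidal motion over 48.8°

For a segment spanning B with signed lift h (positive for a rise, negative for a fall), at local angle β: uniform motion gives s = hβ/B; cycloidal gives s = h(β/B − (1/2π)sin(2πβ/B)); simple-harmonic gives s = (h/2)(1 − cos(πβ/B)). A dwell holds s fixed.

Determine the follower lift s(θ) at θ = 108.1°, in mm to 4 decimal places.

seg 1 [0°–85.2°] cycloidal, h=29: full span → s += 29 → s = 29.0000
seg 2 [85.2°–147.5°] uniform, h=12: θ=108.1° here. β=22.9, B=62.3. 12·22.9/62.3 = 4.4109 → s = 33.4109

33.4109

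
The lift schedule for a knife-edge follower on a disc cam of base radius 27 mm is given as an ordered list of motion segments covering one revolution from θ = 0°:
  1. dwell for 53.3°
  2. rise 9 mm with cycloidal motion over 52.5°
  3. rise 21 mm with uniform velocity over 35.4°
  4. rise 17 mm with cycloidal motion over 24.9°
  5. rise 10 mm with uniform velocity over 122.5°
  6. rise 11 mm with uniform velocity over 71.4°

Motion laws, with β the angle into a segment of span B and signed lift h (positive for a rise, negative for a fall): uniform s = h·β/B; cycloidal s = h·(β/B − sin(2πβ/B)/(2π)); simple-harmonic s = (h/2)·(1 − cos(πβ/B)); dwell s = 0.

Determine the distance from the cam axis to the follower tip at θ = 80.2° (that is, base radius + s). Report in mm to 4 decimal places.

seg 1 [0°–53.3°] dwell: s stays 0.0000
seg 2 [53.3°–105.8°] cycloidal, h=9: θ=80.2° here. β=26.9, B=52.5. 9·(0.5124 − sin(2π·0.5124)/(2π)) = 4.7227 → s = 4.7227
radial distance = base radius + s = 27 + 4.7227 = 31.7227

31.7227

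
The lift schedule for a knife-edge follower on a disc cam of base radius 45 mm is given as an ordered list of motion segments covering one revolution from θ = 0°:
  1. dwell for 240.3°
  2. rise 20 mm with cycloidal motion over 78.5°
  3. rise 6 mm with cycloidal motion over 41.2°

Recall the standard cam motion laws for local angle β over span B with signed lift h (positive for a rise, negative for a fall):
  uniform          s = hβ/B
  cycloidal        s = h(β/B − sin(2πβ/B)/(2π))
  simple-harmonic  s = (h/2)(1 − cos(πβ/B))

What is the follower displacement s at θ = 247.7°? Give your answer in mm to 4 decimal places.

seg 1 [0°–240.3°] dwell: s stays 0.0000
seg 2 [240.3°–318.8°] cycloidal, h=20: θ=247.7° here. β=7.4, B=78.5. 20·(0.0943 − sin(2π·0.0943)/(2π)) = 0.1083 → s = 0.1083

0.1083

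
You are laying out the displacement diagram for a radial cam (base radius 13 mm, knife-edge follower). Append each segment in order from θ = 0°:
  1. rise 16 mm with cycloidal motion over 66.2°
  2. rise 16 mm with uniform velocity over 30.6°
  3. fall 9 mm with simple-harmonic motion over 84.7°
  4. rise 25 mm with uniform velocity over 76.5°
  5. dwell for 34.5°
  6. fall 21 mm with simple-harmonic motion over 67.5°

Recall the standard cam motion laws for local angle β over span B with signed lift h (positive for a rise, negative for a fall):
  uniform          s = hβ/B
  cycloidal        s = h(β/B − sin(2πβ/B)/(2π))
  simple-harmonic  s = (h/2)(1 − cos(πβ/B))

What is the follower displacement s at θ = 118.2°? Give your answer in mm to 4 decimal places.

seg 1 [0°–66.2°] cycloidal, h=16: full span → s += 16 → s = 16.0000
seg 2 [66.2°–96.8°] uniform, h=16: full span → s += 16 → s = 32.0000
seg 3 [96.8°–181.5°] simple-harmonic, h=-9: θ=118.2° here. β=21.4, B=84.7. -9/2·(1 − cos(π·0.2527)) = -1.3447 → s = 30.6553

30.6553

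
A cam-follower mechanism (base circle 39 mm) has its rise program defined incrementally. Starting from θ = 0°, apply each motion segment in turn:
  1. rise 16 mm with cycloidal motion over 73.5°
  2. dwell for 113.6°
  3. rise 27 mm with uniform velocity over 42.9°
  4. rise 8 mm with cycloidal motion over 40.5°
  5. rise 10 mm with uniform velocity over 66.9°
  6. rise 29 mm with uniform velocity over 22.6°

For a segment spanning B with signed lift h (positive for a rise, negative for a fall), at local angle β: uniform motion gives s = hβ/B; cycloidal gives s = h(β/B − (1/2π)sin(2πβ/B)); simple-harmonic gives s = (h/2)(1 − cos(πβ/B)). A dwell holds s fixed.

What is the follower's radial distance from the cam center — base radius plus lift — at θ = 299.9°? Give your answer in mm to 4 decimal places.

seg 1 [0°–73.5°] cycloidal, h=16: full span → s += 16 → s = 16.0000
seg 2 [73.5°–187.1°] dwell: s stays 16.0000
seg 3 [187.1°–230°] uniform, h=27: full span → s += 27 → s = 43.0000
seg 4 [230°–270.5°] cycloidal, h=8: full span → s += 8 → s = 51.0000
seg 5 [270.5°–337.4°] uniform, h=10: θ=299.9° here. β=29.4, B=66.9. 10·29.4/66.9 = 4.3946 → s = 55.3946
radial distance = base radius + s = 39 + 55.3946 = 94.3946

94.3946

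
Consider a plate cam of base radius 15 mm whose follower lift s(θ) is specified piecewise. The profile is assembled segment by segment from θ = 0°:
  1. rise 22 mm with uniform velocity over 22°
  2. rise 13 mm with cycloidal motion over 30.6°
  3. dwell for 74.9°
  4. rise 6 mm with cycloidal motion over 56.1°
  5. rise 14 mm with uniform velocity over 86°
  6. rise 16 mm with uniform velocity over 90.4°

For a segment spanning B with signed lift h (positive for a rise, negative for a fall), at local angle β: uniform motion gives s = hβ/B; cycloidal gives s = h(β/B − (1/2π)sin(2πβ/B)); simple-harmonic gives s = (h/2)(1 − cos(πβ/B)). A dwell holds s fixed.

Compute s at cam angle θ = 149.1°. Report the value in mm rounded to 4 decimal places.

seg 1 [0°–22°] uniform, h=22: full span → s += 22 → s = 22.0000
seg 2 [22°–52.6°] cycloidal, h=13: full span → s += 13 → s = 35.0000
seg 3 [52.6°–127.5°] dwell: s stays 35.0000
seg 4 [127.5°–183.6°] cycloidal, h=6: θ=149.1° here. β=21.6, B=56.1. 6·(0.3850 − sin(2π·0.3850)/(2π)) = 1.6788 → s = 36.6788

36.6788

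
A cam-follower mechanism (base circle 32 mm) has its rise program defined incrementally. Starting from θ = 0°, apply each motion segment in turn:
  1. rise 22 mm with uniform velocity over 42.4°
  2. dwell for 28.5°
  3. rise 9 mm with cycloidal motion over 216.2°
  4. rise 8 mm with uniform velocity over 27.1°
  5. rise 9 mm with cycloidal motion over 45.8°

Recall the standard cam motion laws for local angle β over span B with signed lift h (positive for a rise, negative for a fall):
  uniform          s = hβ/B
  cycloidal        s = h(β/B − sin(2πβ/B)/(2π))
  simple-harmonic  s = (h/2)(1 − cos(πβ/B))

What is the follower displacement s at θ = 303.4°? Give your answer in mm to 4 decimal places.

seg 1 [0°–42.4°] uniform, h=22: full span → s += 22 → s = 22.0000
seg 2 [42.4°–70.9°] dwell: s stays 22.0000
seg 3 [70.9°–287.1°] cycloidal, h=9: full span → s += 9 → s = 31.0000
seg 4 [287.1°–314.2°] uniform, h=8: θ=303.4° here. β=16.3, B=27.1. 8·16.3/27.1 = 4.8118 → s = 35.8118

35.8118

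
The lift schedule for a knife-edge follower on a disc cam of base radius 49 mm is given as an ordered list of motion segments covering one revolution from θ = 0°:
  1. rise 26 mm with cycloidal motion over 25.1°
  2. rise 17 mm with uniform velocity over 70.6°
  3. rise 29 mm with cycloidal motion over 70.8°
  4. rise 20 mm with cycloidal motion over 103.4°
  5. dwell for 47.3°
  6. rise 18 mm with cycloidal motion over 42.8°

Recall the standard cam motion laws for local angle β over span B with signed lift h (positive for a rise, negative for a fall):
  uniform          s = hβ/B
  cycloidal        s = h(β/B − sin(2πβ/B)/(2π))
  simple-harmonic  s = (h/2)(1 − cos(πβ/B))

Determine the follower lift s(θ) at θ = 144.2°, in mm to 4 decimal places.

seg 1 [0°–25.1°] cycloidal, h=26: full span → s += 26 → s = 26.0000
seg 2 [25.1°–95.7°] uniform, h=17: full span → s += 17 → s = 43.0000
seg 3 [95.7°–166.5°] cycloidal, h=29: θ=144.2° here. β=48.5, B=70.8. 29·(0.6850 − sin(2π·0.6850)/(2π)) = 24.1020 → s = 67.1020

67.1020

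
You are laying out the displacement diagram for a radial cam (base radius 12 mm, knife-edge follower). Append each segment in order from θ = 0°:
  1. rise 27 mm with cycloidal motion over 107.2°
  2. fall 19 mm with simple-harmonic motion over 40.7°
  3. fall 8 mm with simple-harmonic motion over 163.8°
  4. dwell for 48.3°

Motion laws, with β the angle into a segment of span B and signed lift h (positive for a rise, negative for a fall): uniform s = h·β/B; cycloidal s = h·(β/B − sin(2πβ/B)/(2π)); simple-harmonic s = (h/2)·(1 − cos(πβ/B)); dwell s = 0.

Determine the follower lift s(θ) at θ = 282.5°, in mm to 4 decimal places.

seg 1 [0°–107.2°] cycloidal, h=27: full span → s += 27 → s = 27.0000
seg 2 [107.2°–147.9°] simple-harmonic, h=-19: full span → s += -19 → s = 8.0000
seg 3 [147.9°–311.7°] simple-harmonic, h=-8: θ=282.5° here. β=134.6, B=163.8. -8/2·(1 − cos(π·0.8217)) = -7.3889 → s = 0.6111

0.6111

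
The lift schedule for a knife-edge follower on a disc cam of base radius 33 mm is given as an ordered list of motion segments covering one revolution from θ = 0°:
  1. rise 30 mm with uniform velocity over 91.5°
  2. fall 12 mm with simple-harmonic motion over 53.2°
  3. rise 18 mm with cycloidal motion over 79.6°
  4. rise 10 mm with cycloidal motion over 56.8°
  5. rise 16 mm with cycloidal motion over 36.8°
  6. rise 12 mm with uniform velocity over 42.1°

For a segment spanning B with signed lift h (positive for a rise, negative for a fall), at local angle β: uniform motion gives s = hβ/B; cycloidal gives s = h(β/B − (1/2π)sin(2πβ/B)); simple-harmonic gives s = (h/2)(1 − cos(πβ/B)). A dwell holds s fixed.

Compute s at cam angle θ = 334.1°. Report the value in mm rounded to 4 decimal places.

seg 1 [0°–91.5°] uniform, h=30: full span → s += 30 → s = 30.0000
seg 2 [91.5°–144.7°] simple-harmonic, h=-12: full span → s += -12 → s = 18.0000
seg 3 [144.7°–224.3°] cycloidal, h=18: full span → s += 18 → s = 36.0000
seg 4 [224.3°–281.1°] cycloidal, h=10: full span → s += 10 → s = 46.0000
seg 5 [281.1°–317.9°] cycloidal, h=16: full span → s += 16 → s = 62.0000
seg 6 [317.9°–360°] uniform, h=12: θ=334.1° here. β=16.2, B=42.1. 12·16.2/42.1 = 4.6176 → s = 66.6176

66.6176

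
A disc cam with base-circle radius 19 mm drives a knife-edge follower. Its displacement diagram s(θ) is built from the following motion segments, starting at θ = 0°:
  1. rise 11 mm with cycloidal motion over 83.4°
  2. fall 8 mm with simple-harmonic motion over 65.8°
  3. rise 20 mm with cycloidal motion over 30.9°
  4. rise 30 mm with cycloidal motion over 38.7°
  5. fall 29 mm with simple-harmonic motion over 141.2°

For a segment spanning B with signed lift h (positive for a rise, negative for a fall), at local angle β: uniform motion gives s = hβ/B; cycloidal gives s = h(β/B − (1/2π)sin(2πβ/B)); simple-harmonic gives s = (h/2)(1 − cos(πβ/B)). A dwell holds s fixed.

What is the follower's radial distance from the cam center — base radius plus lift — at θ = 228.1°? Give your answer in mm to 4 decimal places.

seg 1 [0°–83.4°] cycloidal, h=11: full span → s += 11 → s = 11.0000
seg 2 [83.4°–149.2°] simple-harmonic, h=-8: full span → s += -8 → s = 3.0000
seg 3 [149.2°–180.1°] cycloidal, h=20: full span → s += 20 → s = 23.0000
seg 4 [180.1°–218.8°] cycloidal, h=30: full span → s += 30 → s = 53.0000
seg 5 [218.8°–360°] simple-harmonic, h=-29: θ=228.1° here. β=9.3, B=141.2. -29/2·(1 − cos(π·0.0659)) = -0.3093 → s = 52.6907
radial distance = base radius + s = 19 + 52.6907 = 71.6907

71.6907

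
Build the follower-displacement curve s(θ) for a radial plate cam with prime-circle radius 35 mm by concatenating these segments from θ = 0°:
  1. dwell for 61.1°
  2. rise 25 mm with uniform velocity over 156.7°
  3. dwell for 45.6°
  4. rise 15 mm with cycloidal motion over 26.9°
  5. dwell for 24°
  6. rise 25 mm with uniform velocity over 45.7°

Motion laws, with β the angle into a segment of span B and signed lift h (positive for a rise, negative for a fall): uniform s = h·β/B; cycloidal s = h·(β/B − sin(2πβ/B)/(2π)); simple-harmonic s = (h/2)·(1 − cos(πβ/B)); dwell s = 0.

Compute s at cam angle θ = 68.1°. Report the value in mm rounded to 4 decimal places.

seg 1 [0°–61.1°] dwell: s stays 0.0000
seg 2 [61.1°–217.8°] uniform, h=25: θ=68.1° here. β=7, B=156.7. 25·7/156.7 = 1.1168 → s = 1.1168

1.1168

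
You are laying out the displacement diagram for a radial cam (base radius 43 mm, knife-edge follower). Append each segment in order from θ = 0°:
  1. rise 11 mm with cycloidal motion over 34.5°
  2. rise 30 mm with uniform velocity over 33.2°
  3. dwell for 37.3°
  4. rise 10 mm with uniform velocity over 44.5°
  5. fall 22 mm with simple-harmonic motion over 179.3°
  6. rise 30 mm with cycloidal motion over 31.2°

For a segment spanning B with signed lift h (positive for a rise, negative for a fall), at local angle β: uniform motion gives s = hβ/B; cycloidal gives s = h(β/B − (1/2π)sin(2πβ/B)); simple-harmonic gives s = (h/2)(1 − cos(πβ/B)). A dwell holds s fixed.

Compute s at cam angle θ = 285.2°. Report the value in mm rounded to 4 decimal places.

seg 1 [0°–34.5°] cycloidal, h=11: full span → s += 11 → s = 11.0000
seg 2 [34.5°–67.7°] uniform, h=30: full span → s += 30 → s = 41.0000
seg 3 [67.7°–105°] dwell: s stays 41.0000
seg 4 [105°–149.5°] uniform, h=10: full span → s += 10 → s = 51.0000
seg 5 [149.5°–328.8°] simple-harmonic, h=-22: θ=285.2° here. β=135.7, B=179.3. -22/2·(1 − cos(π·0.7568)) = -18.9433 → s = 32.0567

32.0567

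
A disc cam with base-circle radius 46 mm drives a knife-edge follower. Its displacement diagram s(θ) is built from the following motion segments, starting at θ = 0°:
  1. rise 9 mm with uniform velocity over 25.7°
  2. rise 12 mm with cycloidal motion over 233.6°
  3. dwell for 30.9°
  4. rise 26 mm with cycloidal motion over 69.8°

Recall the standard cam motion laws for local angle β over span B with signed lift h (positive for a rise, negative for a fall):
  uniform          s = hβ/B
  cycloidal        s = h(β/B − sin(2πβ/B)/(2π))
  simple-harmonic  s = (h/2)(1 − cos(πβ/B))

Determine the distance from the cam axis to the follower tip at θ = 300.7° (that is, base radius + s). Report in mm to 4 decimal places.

seg 1 [0°–25.7°] uniform, h=9: full span → s += 9 → s = 9.0000
seg 2 [25.7°–259.3°] cycloidal, h=12: full span → s += 12 → s = 21.0000
seg 3 [259.3°–290.2°] dwell: s stays 21.0000
seg 4 [290.2°–360°] cycloidal, h=26: θ=300.7° here. β=10.5, B=69.8. 26·(0.1504 − sin(2π·0.1504)/(2π)) = 0.5569 → s = 21.5569
radial distance = base radius + s = 46 + 21.5569 = 67.5569

67.5569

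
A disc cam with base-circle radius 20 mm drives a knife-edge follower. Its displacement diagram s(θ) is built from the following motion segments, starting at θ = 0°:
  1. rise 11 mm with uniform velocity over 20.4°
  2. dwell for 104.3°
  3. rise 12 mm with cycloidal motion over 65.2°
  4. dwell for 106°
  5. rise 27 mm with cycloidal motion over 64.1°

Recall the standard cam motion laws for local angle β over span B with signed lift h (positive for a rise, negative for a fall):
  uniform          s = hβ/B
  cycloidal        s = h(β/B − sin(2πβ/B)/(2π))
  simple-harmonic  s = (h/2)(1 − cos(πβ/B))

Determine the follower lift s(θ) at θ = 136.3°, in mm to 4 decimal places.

seg 1 [0°–20.4°] uniform, h=11: full span → s += 11 → s = 11.0000
seg 2 [20.4°–124.7°] dwell: s stays 11.0000
seg 3 [124.7°–189.9°] cycloidal, h=12: θ=136.3° here. β=11.6, B=65.2. 12·(0.1779 − sin(2π·0.1779)/(2π)) = 0.4177 → s = 11.4177

11.4177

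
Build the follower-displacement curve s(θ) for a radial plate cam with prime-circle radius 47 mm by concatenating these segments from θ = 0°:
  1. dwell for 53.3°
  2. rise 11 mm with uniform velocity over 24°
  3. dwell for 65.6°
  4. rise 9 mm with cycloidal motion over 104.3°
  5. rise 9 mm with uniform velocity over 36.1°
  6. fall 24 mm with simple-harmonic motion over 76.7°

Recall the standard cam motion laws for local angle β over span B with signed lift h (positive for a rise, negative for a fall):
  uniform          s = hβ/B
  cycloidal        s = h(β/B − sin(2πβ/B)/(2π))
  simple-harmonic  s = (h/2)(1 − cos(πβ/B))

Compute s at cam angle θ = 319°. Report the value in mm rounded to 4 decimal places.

seg 1 [0°–53.3°] dwell: s stays 0.0000
seg 2 [53.3°–77.3°] uniform, h=11: full span → s += 11 → s = 11.0000
seg 3 [77.3°–142.9°] dwell: s stays 11.0000
seg 4 [142.9°–247.2°] cycloidal, h=9: full span → s += 9 → s = 20.0000
seg 5 [247.2°–283.3°] uniform, h=9: full span → s += 9 → s = 29.0000
seg 6 [283.3°–360°] simple-harmonic, h=-24: θ=319° here. β=35.7, B=76.7. -24/2·(1 − cos(π·0.4654)) = -10.7000 → s = 18.3000

18.3000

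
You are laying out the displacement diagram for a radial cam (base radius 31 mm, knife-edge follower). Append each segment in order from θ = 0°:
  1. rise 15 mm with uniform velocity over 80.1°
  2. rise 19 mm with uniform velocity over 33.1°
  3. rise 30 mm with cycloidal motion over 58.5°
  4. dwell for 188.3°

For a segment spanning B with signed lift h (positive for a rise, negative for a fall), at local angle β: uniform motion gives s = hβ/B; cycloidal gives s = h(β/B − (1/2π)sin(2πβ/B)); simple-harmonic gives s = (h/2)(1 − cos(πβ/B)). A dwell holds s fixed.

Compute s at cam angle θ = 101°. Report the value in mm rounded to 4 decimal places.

seg 1 [0°–80.1°] uniform, h=15: full span → s += 15 → s = 15.0000
seg 2 [80.1°–113.2°] uniform, h=19: θ=101° here. β=20.9, B=33.1. 19·20.9/33.1 = 11.9970 → s = 26.9970

26.9970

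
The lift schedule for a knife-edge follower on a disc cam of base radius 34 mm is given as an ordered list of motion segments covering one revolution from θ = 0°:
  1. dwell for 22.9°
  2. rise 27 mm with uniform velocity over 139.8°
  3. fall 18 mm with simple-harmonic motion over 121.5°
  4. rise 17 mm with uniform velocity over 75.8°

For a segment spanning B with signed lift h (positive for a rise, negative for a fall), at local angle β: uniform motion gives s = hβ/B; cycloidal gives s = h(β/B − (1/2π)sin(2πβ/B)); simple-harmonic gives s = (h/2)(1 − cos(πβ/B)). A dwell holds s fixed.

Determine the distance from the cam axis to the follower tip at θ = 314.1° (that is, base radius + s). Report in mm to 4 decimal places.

seg 1 [0°–22.9°] dwell: s stays 0.0000
seg 2 [22.9°–162.7°] uniform, h=27: full span → s += 27 → s = 27.0000
seg 3 [162.7°–284.2°] simple-harmonic, h=-18: full span → s += -18 → s = 9.0000
seg 4 [284.2°–360°] uniform, h=17: θ=314.1° here. β=29.9, B=75.8. 17·29.9/75.8 = 6.7058 → s = 15.7058
radial distance = base radius + s = 34 + 15.7058 = 49.7058

49.7058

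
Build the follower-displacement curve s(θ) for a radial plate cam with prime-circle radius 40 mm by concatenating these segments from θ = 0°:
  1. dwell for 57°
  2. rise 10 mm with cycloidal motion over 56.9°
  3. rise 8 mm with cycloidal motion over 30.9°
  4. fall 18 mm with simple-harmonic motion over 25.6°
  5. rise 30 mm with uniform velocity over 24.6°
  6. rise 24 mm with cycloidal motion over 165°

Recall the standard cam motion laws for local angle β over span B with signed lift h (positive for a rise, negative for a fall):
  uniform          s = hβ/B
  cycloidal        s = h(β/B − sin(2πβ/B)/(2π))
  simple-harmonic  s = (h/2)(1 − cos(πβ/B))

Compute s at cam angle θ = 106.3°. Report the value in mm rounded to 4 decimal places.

seg 1 [0°–57°] dwell: s stays 0.0000
seg 2 [57°–113.9°] cycloidal, h=10: θ=106.3° here. β=49.3, B=56.9. 10·(0.8664 − sin(2π·0.8664)/(2π)) = 9.8486 → s = 9.8486

9.8486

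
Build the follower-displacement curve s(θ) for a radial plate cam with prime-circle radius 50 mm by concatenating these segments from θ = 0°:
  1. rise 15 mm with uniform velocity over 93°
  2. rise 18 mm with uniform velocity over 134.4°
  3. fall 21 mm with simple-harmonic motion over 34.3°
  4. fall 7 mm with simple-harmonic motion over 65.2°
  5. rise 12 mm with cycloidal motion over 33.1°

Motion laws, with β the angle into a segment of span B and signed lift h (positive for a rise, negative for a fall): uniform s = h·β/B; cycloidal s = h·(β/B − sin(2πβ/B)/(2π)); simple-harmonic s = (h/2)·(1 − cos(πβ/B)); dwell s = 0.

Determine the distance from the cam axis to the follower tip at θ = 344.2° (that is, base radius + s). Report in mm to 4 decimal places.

seg 1 [0°–93°] uniform, h=15: full span → s += 15 → s = 15.0000
seg 2 [93°–227.4°] uniform, h=18: full span → s += 18 → s = 33.0000
seg 3 [227.4°–261.7°] simple-harmonic, h=-21: full span → s += -21 → s = 12.0000
seg 4 [261.7°–326.9°] simple-harmonic, h=-7: full span → s += -7 → s = 5.0000
seg 5 [326.9°–360°] cycloidal, h=12: θ=344.2° here. β=17.3, B=33.1. 12·(0.5227 − sin(2π·0.5227)/(2π)) = 6.5429 → s = 11.5429
radial distance = base radius + s = 50 + 11.5429 = 61.5429

61.5429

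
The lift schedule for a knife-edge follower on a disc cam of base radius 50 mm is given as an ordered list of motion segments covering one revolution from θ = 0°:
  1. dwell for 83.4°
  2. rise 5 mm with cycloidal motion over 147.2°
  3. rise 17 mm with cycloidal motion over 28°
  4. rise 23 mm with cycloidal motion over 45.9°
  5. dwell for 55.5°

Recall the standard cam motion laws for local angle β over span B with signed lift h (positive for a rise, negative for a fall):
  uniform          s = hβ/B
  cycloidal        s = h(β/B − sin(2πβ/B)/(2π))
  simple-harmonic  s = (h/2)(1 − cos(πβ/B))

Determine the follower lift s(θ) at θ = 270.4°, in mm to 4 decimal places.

seg 1 [0°–83.4°] dwell: s stays 0.0000
seg 2 [83.4°–230.6°] cycloidal, h=5: full span → s += 5 → s = 5.0000
seg 3 [230.6°–258.6°] cycloidal, h=17: full span → s += 17 → s = 22.0000
seg 4 [258.6°–304.5°] cycloidal, h=23: θ=270.4° here. β=11.8, B=45.9. 23·(0.2571 − sin(2π·0.2571)/(2π)) = 2.2559 → s = 24.2559

24.2559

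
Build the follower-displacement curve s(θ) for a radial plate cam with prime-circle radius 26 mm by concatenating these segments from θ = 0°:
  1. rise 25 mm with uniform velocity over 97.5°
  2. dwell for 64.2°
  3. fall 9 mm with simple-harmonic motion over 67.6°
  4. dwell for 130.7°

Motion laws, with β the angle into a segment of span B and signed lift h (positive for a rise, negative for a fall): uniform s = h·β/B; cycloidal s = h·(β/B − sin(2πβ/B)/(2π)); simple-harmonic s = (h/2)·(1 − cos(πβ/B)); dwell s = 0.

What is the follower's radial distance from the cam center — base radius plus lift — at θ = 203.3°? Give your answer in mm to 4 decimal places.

seg 1 [0°–97.5°] uniform, h=25: full span → s += 25 → s = 25.0000
seg 2 [97.5°–161.7°] dwell: s stays 25.0000
seg 3 [161.7°–229.3°] simple-harmonic, h=-9: θ=203.3° here. β=41.6, B=67.6. -9/2·(1 − cos(π·0.6154)) = -6.0957 → s = 18.9043
radial distance = base radius + s = 26 + 18.9043 = 44.9043

44.9043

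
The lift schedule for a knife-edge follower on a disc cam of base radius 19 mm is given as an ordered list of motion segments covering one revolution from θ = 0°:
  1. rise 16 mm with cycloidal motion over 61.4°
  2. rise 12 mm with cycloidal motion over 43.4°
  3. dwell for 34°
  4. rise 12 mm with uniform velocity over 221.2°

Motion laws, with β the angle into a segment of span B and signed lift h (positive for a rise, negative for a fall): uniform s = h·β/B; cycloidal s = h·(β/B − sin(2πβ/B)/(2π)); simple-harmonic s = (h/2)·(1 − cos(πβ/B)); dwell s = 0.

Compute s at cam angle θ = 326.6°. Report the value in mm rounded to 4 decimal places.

seg 1 [0°–61.4°] cycloidal, h=16: full span → s += 16 → s = 16.0000
seg 2 [61.4°–104.8°] cycloidal, h=12: full span → s += 12 → s = 28.0000
seg 3 [104.8°–138.8°] dwell: s stays 28.0000
seg 4 [138.8°–360°] uniform, h=12: θ=326.6° here. β=187.8, B=221.2. 12·187.8/221.2 = 10.1881 → s = 38.1881

38.1881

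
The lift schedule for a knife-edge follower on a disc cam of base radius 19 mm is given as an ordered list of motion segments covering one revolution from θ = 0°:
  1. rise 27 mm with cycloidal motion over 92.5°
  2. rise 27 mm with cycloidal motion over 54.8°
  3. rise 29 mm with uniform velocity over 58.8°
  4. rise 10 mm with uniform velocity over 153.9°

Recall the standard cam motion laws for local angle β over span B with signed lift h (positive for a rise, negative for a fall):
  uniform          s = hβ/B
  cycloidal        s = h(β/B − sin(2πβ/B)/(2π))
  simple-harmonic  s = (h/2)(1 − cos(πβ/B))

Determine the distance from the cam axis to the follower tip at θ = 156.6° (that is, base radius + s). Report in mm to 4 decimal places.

seg 1 [0°–92.5°] cycloidal, h=27: full span → s += 27 → s = 27.0000
seg 2 [92.5°–147.3°] cycloidal, h=27: full span → s += 27 → s = 54.0000
seg 3 [147.3°–206.1°] uniform, h=29: θ=156.6° here. β=9.3, B=58.8. 29·9.3/58.8 = 4.5867 → s = 58.5867
radial distance = base radius + s = 19 + 58.5867 = 77.5867

77.5867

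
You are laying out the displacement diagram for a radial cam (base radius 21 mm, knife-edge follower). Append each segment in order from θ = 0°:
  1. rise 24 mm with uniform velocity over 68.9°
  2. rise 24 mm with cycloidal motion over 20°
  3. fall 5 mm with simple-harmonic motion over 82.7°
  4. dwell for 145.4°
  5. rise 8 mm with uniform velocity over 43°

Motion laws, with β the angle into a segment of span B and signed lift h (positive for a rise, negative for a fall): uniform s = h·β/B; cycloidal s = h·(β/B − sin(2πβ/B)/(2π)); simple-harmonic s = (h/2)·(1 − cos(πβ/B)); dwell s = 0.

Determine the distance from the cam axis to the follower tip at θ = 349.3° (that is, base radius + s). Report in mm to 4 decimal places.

seg 1 [0°–68.9°] uniform, h=24: full span → s += 24 → s = 24.0000
seg 2 [68.9°–88.9°] cycloidal, h=24: full span → s += 24 → s = 48.0000
seg 3 [88.9°–171.6°] simple-harmonic, h=-5: full span → s += -5 → s = 43.0000
seg 4 [171.6°–317°] dwell: s stays 43.0000
seg 5 [317°–360°] uniform, h=8: θ=349.3° here. β=32.3, B=43. 8·32.3/43 = 6.0093 → s = 49.0093
radial distance = base radius + s = 21 + 49.0093 = 70.0093

70.0093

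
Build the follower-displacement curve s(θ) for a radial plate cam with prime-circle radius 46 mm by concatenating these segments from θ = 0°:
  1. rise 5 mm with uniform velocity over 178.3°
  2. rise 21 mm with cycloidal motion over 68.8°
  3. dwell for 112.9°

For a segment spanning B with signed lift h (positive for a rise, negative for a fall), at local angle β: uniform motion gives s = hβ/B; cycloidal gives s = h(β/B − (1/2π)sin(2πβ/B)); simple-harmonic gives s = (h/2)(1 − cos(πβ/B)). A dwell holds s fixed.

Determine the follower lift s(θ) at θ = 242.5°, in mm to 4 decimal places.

seg 1 [0°–178.3°] uniform, h=5: full span → s += 5 → s = 5.0000
seg 2 [178.3°–247.1°] cycloidal, h=21: θ=242.5° here. β=64.2, B=68.8. 21·(0.9331 − sin(2π·0.9331)/(2π)) = 20.9591 → s = 25.9591

25.9591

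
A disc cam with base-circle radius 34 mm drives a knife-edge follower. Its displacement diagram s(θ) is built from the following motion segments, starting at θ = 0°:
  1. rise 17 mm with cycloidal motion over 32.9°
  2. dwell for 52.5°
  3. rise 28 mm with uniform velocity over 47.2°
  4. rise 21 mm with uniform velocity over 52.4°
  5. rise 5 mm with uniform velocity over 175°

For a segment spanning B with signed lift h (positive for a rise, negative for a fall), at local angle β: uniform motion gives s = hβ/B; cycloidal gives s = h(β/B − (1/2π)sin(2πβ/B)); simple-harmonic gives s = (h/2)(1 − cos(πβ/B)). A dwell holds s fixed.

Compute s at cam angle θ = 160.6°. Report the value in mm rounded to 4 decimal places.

seg 1 [0°–32.9°] cycloidal, h=17: full span → s += 17 → s = 17.0000
seg 2 [32.9°–85.4°] dwell: s stays 17.0000
seg 3 [85.4°–132.6°] uniform, h=28: full span → s += 28 → s = 45.0000
seg 4 [132.6°–185°] uniform, h=21: θ=160.6° here. β=28, B=52.4. 21·28/52.4 = 11.2214 → s = 56.2214

56.2214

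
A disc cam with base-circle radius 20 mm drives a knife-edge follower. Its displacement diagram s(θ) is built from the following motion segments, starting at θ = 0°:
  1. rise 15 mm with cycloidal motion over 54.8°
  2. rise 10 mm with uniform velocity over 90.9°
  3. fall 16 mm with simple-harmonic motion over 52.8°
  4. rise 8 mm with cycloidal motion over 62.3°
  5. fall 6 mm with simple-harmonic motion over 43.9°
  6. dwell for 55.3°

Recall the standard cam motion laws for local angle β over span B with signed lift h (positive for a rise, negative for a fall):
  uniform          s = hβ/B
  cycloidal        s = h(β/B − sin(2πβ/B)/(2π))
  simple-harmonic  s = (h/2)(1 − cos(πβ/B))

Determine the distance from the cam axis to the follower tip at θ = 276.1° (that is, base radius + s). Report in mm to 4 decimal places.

seg 1 [0°–54.8°] cycloidal, h=15: full span → s += 15 → s = 15.0000
seg 2 [54.8°–145.7°] uniform, h=10: full span → s += 10 → s = 25.0000
seg 3 [145.7°–198.5°] simple-harmonic, h=-16: full span → s += -16 → s = 9.0000
seg 4 [198.5°–260.8°] cycloidal, h=8: full span → s += 8 → s = 17.0000
seg 5 [260.8°–304.7°] simple-harmonic, h=-6: θ=276.1° here. β=15.3, B=43.9. -6/2·(1 − cos(π·0.3485)) = -1.6256 → s = 15.3744
radial distance = base radius + s = 20 + 15.3744 = 35.3744

35.3744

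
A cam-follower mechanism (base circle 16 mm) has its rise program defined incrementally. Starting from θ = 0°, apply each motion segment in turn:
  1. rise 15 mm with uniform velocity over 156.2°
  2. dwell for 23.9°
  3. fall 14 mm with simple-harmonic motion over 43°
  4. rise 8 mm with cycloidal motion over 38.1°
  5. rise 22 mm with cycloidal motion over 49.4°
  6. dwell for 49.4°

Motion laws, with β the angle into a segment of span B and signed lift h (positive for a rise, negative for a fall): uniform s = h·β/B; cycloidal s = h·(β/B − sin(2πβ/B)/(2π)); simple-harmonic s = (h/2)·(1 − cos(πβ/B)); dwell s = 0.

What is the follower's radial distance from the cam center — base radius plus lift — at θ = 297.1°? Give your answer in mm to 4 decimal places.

seg 1 [0°–156.2°] uniform, h=15: full span → s += 15 → s = 15.0000
seg 2 [156.2°–180.1°] dwell: s stays 15.0000
seg 3 [180.1°–223.1°] simple-harmonic, h=-14: full span → s += -14 → s = 1.0000
seg 4 [223.1°–261.2°] cycloidal, h=8: full span → s += 8 → s = 9.0000
seg 5 [261.2°–310.6°] cycloidal, h=22: θ=297.1° here. β=35.9, B=49.4. 22·(0.7267 − sin(2π·0.7267)/(2π)) = 19.4519 → s = 28.4519
radial distance = base radius + s = 16 + 28.4519 = 44.4519

44.4519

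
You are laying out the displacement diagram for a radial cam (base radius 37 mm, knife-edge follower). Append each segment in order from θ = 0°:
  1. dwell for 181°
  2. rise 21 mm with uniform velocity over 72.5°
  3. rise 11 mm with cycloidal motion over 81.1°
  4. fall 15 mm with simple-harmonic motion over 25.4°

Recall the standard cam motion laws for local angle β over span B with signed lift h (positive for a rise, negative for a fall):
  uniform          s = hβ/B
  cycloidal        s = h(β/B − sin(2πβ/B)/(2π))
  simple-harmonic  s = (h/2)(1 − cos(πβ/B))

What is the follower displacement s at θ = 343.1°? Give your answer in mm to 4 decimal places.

seg 1 [0°–181°] dwell: s stays 0.0000
seg 2 [181°–253.5°] uniform, h=21: full span → s += 21 → s = 21.0000
seg 3 [253.5°–334.6°] cycloidal, h=11: full span → s += 11 → s = 32.0000
seg 4 [334.6°–360°] simple-harmonic, h=-15: θ=343.1° here. β=8.5, B=25.4. -15/2·(1 − cos(π·0.3346)) = -3.7768 → s = 28.2232

28.2232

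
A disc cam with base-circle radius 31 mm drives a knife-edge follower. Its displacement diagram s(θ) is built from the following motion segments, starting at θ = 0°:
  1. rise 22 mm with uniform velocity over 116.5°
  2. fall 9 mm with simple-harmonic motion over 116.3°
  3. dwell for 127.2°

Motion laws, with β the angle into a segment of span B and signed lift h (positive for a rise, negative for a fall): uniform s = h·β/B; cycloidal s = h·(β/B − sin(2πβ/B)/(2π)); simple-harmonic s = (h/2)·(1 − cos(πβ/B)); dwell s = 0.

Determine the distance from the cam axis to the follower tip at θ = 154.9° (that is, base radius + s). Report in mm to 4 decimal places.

seg 1 [0°–116.5°] uniform, h=22: full span → s += 22 → s = 22.0000
seg 2 [116.5°–232.8°] simple-harmonic, h=-9: θ=154.9° here. β=38.4, B=116.3. -9/2·(1 − cos(π·0.3302)) = -2.2115 → s = 19.7885
radial distance = base radius + s = 31 + 19.7885 = 50.7885

50.7885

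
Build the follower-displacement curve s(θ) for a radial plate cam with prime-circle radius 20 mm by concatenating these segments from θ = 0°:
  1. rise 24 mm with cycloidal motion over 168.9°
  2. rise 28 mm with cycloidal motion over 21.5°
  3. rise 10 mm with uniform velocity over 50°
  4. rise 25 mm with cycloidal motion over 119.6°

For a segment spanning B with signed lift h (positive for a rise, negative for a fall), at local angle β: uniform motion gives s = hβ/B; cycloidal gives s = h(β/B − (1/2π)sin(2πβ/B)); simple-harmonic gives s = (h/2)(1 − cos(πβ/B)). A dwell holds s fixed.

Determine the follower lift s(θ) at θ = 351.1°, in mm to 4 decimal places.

seg 1 [0°–168.9°] cycloidal, h=24: full span → s += 24 → s = 24.0000
seg 2 [168.9°–190.4°] cycloidal, h=28: full span → s += 28 → s = 52.0000
seg 3 [190.4°–240.4°] uniform, h=10: full span → s += 10 → s = 62.0000
seg 4 [240.4°–360°] cycloidal, h=25: θ=351.1° here. β=110.7, B=119.6. 25·(0.9256 − sin(2π·0.9256)/(2π)) = 24.9330 → s = 86.9330

86.9330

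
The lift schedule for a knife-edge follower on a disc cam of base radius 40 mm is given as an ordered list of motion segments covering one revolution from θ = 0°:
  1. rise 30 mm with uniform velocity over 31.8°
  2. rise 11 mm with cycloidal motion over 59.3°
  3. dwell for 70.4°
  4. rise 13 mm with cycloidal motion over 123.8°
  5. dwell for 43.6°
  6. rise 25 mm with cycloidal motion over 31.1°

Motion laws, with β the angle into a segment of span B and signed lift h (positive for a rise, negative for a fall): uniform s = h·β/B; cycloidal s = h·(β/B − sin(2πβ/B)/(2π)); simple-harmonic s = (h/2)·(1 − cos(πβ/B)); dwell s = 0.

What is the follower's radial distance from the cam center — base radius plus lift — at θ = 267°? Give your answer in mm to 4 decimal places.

seg 1 [0°–31.8°] uniform, h=30: full span → s += 30 → s = 30.0000
seg 2 [31.8°–91.1°] cycloidal, h=11: full span → s += 11 → s = 41.0000
seg 3 [91.1°–161.5°] dwell: s stays 41.0000
seg 4 [161.5°–285.3°] cycloidal, h=13: θ=267° here. β=105.5, B=123.8. 13·(0.8522 − sin(2π·0.8522)/(2π)) = 12.7354 → s = 53.7354
radial distance = base radius + s = 40 + 53.7354 = 93.7354

93.7354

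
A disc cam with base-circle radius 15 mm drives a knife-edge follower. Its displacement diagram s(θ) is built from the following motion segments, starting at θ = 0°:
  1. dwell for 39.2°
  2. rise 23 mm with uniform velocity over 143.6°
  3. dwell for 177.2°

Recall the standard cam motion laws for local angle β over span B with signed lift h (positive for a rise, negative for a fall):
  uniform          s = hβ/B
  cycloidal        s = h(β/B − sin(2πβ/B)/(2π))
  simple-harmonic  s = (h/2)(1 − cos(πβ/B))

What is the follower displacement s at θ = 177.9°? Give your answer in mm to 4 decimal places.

seg 1 [0°–39.2°] dwell: s stays 0.0000
seg 2 [39.2°–182.8°] uniform, h=23: θ=177.9° here. β=138.7, B=143.6. 23·138.7/143.6 = 22.2152 → s = 22.2152

22.2152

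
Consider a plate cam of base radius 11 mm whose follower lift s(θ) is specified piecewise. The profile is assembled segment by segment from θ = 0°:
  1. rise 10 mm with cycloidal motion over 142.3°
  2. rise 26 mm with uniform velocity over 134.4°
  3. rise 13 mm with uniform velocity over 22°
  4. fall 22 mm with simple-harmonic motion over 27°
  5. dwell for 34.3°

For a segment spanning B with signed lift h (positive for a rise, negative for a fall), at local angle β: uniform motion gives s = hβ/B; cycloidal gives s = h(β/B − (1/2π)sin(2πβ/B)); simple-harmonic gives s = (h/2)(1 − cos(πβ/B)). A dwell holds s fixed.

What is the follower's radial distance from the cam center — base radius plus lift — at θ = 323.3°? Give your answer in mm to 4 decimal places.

seg 1 [0°–142.3°] cycloidal, h=10: full span → s += 10 → s = 10.0000
seg 2 [142.3°–276.7°] uniform, h=26: full span → s += 26 → s = 36.0000
seg 3 [276.7°–298.7°] uniform, h=13: full span → s += 13 → s = 49.0000
seg 4 [298.7°–325.7°] simple-harmonic, h=-22: θ=323.3° here. β=24.6, B=27. -22/2·(1 − cos(π·0.9111)) = -21.5739 → s = 27.4261
radial distance = base radius + s = 11 + 27.4261 = 38.4261

38.4261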